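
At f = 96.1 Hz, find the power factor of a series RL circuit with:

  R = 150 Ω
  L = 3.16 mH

Step 1 — Angular frequency: ω = 2π·f = 2π·96.1 = 603.8 rad/s.
Step 2 — Component impedances:
  R: Z = R = 150 Ω
  L: Z = jωL = j·603.8·0.00316 = 0 + j1.908 Ω
Step 3 — Series combination: Z_total = R + L = 150 + j1.908 Ω = 150∠0.7° Ω.
Step 4 — Power factor: PF = cos(φ) = Re(Z)/|Z| = 150/150.01 = 0.9999.
Step 5 — Type: Im(Z) = 1.908 ⇒ lagging (phase φ = 0.7°).

PF = 0.9999 (lagging, φ = 0.7°)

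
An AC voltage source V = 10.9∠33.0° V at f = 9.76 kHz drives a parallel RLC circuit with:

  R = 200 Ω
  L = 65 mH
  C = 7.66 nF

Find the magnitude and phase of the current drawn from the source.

Step 1 — Angular frequency: ω = 2π·f = 2π·9760 = 6.132e+04 rad/s.
Step 2 — Component impedances:
  R: Z = R = 200 Ω
  L: Z = jωL = j·6.132e+04·0.065 = 0 + j3986 Ω
  C: Z = 1/(jωC) = -j/(ω·C) = 0 - j2129 Ω
Step 3 — Parallel combination: 1/Z_total = 1/R + 1/L + 1/C; Z_total = 199.6 - j8.738 Ω = 199.8∠-2.5° Ω.
Step 4 — Source phasor: V = 10.9∠33.0° V = 9.142 + j5.937 V.
Step 5 — Ohm's law: I = V / Z_total = (9.142 + j5.937) / (199.6 - j8.738) = 0.04441 + j0.03168 A.
Step 6 — Convert to polar: |I| = 0.05455 A, ∠I = 35.5°.

I = 0.05455∠35.5° A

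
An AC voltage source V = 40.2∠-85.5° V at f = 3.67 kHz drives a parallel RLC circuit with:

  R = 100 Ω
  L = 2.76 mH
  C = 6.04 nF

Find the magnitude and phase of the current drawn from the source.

Step 1 — Angular frequency: ω = 2π·f = 2π·3670 = 2.306e+04 rad/s.
Step 2 — Component impedances:
  R: Z = R = 100 Ω
  L: Z = jωL = j·2.306e+04·0.00276 = 0 + j63.64 Ω
  C: Z = 1/(jωC) = -j/(ω·C) = 0 - j7180 Ω
Step 3 — Parallel combination: 1/Z_total = 1/R + 1/L + 1/C; Z_total = 29.19 + j45.47 Ω = 54.03∠57.3° Ω.
Step 4 — Source phasor: V = 40.2∠-85.5° V = 3.154 - j40.08 V.
Step 5 — Ohm's law: I = V / Z_total = (3.154 - j40.08) / (29.19 + j45.47) = -0.5926 - j0.4499 A.
Step 6 — Convert to polar: |I| = 0.744 A, ∠I = -142.8°.

I = 0.744∠-142.8° A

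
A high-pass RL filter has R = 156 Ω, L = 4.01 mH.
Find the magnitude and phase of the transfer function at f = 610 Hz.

Step 1 — Angular frequency: ω = 2π·610 = 3833 rad/s.
Step 2 — Transfer function: H(jω) = jωL/(R + jωL).
Step 3 — Numerator jωL = j·15.37; denominator R + jωL = 156 + j15.37.
Step 4 — H = 0.009613 + j0.09757.
Step 5 — Magnitude: |H| = 0.09805 (-20.2 dB); phase: φ = 84.4°.

|H| = 0.09805 (-20.2 dB), φ = 84.4°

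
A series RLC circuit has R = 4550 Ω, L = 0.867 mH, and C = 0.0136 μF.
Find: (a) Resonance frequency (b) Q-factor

Step 1 — Resonance condition Im(Z)=0 gives ω₀ = 1/√(LC).
Step 2 — ω₀ = 1/√(0.000867·1.36e-08) = 2.912e+05 rad/s.
Step 3 — f₀ = ω₀/(2π) = 4.635e+04 Hz.
Step 4 — Series Q: Q = ω₀L/R = 2.912e+05·0.000867/4550 = 0.05549.

(a) f₀ = 4.635e+04 Hz  (b) Q = 0.05549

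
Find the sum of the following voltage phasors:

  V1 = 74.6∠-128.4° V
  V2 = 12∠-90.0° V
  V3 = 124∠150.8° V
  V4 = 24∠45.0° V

Step 1 — Convert each phasor to rectangular form:
  V1 = 74.6·(cos(-128.4°) + j·sin(-128.4°)) = -46.34 - j58.46 V
  V2 = 12·(cos(-90.0°) + j·sin(-90.0°)) = 0 - j12 V
  V3 = 124·(cos(150.8°) + j·sin(150.8°)) = -108.2 + j60.49 V
  V4 = 24·(cos(45.0°) + j·sin(45.0°)) = 16.97 + j16.97 V
Step 2 — Sum components: V_total = -137.6 + j7.002 V.
Step 3 — Convert to polar: |V_total| = 137.8 V, ∠V_total = 177.1°.

V_total = 137.8∠177.1° V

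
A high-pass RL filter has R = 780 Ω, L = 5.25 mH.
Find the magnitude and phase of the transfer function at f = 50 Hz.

Step 1 — Angular frequency: ω = 2π·50 = 314.2 rad/s.
Step 2 — Transfer function: H(jω) = jωL/(R + jωL).
Step 3 — Numerator jωL = j·1.649; denominator R + jωL = 780 + j1.649.
Step 4 — H = 4.471e-06 + j0.002115.
Step 5 — Magnitude: |H| = 0.002115 (-53.5 dB); phase: φ = 89.9°.

|H| = 0.002115 (-53.5 dB), φ = 89.9°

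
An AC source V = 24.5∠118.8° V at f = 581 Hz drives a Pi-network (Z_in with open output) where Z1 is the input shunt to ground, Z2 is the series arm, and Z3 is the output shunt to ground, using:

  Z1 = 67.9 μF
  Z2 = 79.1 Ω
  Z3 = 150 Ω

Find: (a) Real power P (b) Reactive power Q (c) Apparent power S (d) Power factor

Step 1 — Angular frequency: ω = 2π·f = 2π·581 = 3651 rad/s.
Step 2 — Component impedances:
  Z1: Z = 1/(jωC) = -j/(ω·C) = 0 - j4.034 Ω
  Z2: Z = R = 79.1 Ω
  Z3: Z = R = 150 Ω
Step 3 — With open output, the series arm Z2 and the output shunt Z3 appear in series to ground: Z2 + Z3 = 229.1 Ω.
Step 4 — Parallel with input shunt Z1: Z_in = Z1 || (Z2 + Z3) = 0.07102 - j4.033 Ω = 4.034∠-89.0° Ω.
Step 5 — Source phasor: V = 24.5∠118.8° V = -11.8 + j21.47 V.
Step 6 — Current: I = V / Z = -5.373 - j2.832 A = 6.074∠-152.2° A.
Step 7 — Complex power: S = V·I* = 2.62 - j148.8 VA.
Step 8 — Real power: P = Re(S) = 2.62 W.
Step 9 — Reactive power: Q = Im(S) = -148.8 VAR.
Step 10 — Apparent power: |S| = 148.8 VA.
Step 11 — Power factor: PF = P/|S| = 0.01761 (leading).

(a) P = 2.62 W  (b) Q = -148.8 VAR  (c) S = 148.8 VA  (d) PF = 0.01761 (leading)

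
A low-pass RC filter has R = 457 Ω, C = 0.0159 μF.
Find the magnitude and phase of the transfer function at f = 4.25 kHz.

Step 1 — Angular frequency: ω = 2π·4250 = 2.67e+04 rad/s.
Step 2 — Transfer function: H(jω) = 1/(1 + jωRC).
Step 3 — Denominator: 1 + jωRC = 1 + j·2.67e+04·457·1.59e-08 = 1 + j0.194.
Step 4 — H = 0.9637 - j0.187.
Step 5 — Magnitude: |H| = 0.9817 (-0.2 dB); phase: φ = -11.0°.

|H| = 0.9817 (-0.2 dB), φ = -11.0°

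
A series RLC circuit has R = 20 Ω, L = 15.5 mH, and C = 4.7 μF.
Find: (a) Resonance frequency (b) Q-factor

Step 1 — Resonance condition Im(Z)=0 gives ω₀ = 1/√(LC).
Step 2 — ω₀ = 1/√(0.0155·4.7e-06) = 3705 rad/s.
Step 3 — f₀ = ω₀/(2π) = 589.7 Hz.
Step 4 — Series Q: Q = ω₀L/R = 3705·0.0155/20 = 2.871.

(a) f₀ = 589.7 Hz  (b) Q = 2.871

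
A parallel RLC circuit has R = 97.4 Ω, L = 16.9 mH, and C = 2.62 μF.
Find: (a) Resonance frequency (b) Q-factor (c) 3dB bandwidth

Step 1 — Resonance: ω₀ = 1/√(LC) = 1/√(0.0169·2.62e-06) = 4752 rad/s.
Step 2 — f₀ = ω₀/(2π) = 756.4 Hz.
Step 3 — Parallel Q: Q = R/(ω₀L) = 97.4/(4752·0.0169) = 1.213.
Step 4 — Bandwidth: Δω = ω₀/Q = 3919 rad/s; BW = Δω/(2π) = 623.7 Hz.

(a) f₀ = 756.4 Hz  (b) Q = 1.213  (c) BW = 623.7 Hz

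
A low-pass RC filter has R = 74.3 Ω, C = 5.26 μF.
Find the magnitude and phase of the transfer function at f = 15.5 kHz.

Step 1 — Angular frequency: ω = 2π·1.55e+04 = 9.739e+04 rad/s.
Step 2 — Transfer function: H(jω) = 1/(1 + jωRC).
Step 3 — Denominator: 1 + jωRC = 1 + j·9.739e+04·74.3·5.26e-06 = 1 + j38.06.
Step 4 — H = 0.0006898 - j0.02626.
Step 5 — Magnitude: |H| = 0.02626 (-31.6 dB); phase: φ = -88.5°.

|H| = 0.02626 (-31.6 dB), φ = -88.5°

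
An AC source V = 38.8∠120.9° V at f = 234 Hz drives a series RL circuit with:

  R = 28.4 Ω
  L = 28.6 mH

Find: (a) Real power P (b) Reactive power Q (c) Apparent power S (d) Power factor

Step 1 — Angular frequency: ω = 2π·f = 2π·234 = 1470 rad/s.
Step 2 — Component impedances:
  R: Z = R = 28.4 Ω
  L: Z = jωL = j·1470·0.0286 = 0 + j42.05 Ω
Step 3 — Series combination: Z_total = R + L = 28.4 + j42.05 Ω = 50.74∠56.0° Ω.
Step 4 — Source phasor: V = 38.8∠120.9° V = -19.93 + j33.29 V.
Step 5 — Current: I = V / Z = 0.3239 + j0.6926 A = 0.7647∠64.9° A.
Step 6 — Complex power: S = V·I* = 16.61 + j24.59 VA.
Step 7 — Real power: P = Re(S) = 16.61 W.
Step 8 — Reactive power: Q = Im(S) = 24.59 VAR.
Step 9 — Apparent power: |S| = 29.67 VA.
Step 10 — Power factor: PF = P/|S| = 0.5597 (lagging).

(a) P = 16.61 W  (b) Q = 24.59 VAR  (c) S = 29.67 VA  (d) PF = 0.5597 (lagging)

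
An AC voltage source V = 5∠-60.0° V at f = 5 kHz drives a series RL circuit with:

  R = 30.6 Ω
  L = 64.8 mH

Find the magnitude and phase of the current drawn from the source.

Step 1 — Angular frequency: ω = 2π·f = 2π·5000 = 3.142e+04 rad/s.
Step 2 — Component impedances:
  R: Z = R = 30.6 Ω
  L: Z = jωL = j·3.142e+04·0.0648 = 0 + j2036 Ω
Step 3 — Series combination: Z_total = R + L = 30.6 + j2036 Ω = 2036∠89.1° Ω.
Step 4 — Source phasor: V = 5∠-60.0° V = 2.5 - j4.33 V.
Step 5 — Ohm's law: I = V / Z_total = (2.5 - j4.33) / (30.6 + j2036) = -0.002108 - j0.00126 A.
Step 6 — Convert to polar: |I| = 0.002456 A, ∠I = -149.1°.

I = 0.002456∠-149.1° A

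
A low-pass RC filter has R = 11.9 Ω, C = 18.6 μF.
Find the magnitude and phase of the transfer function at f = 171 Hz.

Step 1 — Angular frequency: ω = 2π·171 = 1074 rad/s.
Step 2 — Transfer function: H(jω) = 1/(1 + jωRC).
Step 3 — Denominator: 1 + jωRC = 1 + j·1074·11.9·1.86e-05 = 1 + j0.2378.
Step 4 — H = 0.9465 - j0.2251.
Step 5 — Magnitude: |H| = 0.9729 (-0.2 dB); phase: φ = -13.4°.

|H| = 0.9729 (-0.2 dB), φ = -13.4°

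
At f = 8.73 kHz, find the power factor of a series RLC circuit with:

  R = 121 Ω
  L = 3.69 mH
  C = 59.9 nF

Step 1 — Angular frequency: ω = 2π·f = 2π·8730 = 5.485e+04 rad/s.
Step 2 — Component impedances:
  R: Z = R = 121 Ω
  L: Z = jωL = j·5.485e+04·0.00369 = 0 + j202.4 Ω
  C: Z = 1/(jωC) = -j/(ω·C) = 0 - j304.4 Ω
Step 3 — Series combination: Z_total = R + L + C = 121 - j101.9 Ω = 158.2∠-40.1° Ω.
Step 4 — Power factor: PF = cos(φ) = Re(Z)/|Z| = 121/158.224 = 0.7647.
Step 5 — Type: Im(Z) = -101.9 ⇒ leading (phase φ = -40.1°).

PF = 0.7647 (leading, φ = -40.1°)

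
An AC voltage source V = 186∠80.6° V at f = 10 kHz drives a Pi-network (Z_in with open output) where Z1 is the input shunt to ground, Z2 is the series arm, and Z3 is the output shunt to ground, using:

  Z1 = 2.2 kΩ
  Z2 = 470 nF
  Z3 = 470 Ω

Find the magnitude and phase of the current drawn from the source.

Step 1 — Angular frequency: ω = 2π·f = 2π·1e+04 = 6.283e+04 rad/s.
Step 2 — Component impedances:
  Z1: Z = R = 2200 Ω
  Z2: Z = 1/(jωC) = -j/(ω·C) = 0 - j33.86 Ω
  Z3: Z = R = 470 Ω
Step 3 — With open output, the series arm Z2 and the output shunt Z3 appear in series to ground: Z2 + Z3 = 470 - j33.86 Ω.
Step 4 — Parallel with input shunt Z1: Z_in = Z1 || (Z2 + Z3) = 387.6 - j22.99 Ω = 388.2∠-3.4° Ω.
Step 5 — Source phasor: V = 186∠80.6° V = 30.38 + j183.5 V.
Step 6 — Ohm's law: I = V / Z_total = (30.38 + j183.5) / (387.6 - j22.99) = 0.05013 + j0.4765 A.
Step 7 — Convert to polar: |I| = 0.4791 A, ∠I = 84.0°.

I = 0.4791∠84.0° A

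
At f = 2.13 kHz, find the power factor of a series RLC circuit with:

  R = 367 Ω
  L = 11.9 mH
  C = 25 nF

Step 1 — Angular frequency: ω = 2π·f = 2π·2130 = 1.338e+04 rad/s.
Step 2 — Component impedances:
  R: Z = R = 367 Ω
  L: Z = jωL = j·1.338e+04·0.0119 = 0 + j159.3 Ω
  C: Z = 1/(jωC) = -j/(ω·C) = 0 - j2989 Ω
Step 3 — Series combination: Z_total = R + L + C = 367 - j2830 Ω = 2853∠-82.6° Ω.
Step 4 — Power factor: PF = cos(φ) = Re(Z)/|Z| = 367/2853 = 0.1286.
Step 5 — Type: Im(Z) = -2830 ⇒ leading (phase φ = -82.6°).

PF = 0.1286 (leading, φ = -82.6°)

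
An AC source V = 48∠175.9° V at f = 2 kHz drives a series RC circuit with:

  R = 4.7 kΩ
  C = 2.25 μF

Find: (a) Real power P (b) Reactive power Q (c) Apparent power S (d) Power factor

Step 1 — Angular frequency: ω = 2π·f = 2π·2000 = 1.257e+04 rad/s.
Step 2 — Component impedances:
  R: Z = R = 4700 Ω
  C: Z = 1/(jωC) = -j/(ω·C) = 0 - j35.37 Ω
Step 3 — Series combination: Z_total = R + C = 4700 - j35.37 Ω = 4700∠-0.4° Ω.
Step 4 — Source phasor: V = 48∠175.9° V = -47.88 + j3.432 V.
Step 5 — Current: I = V / Z = -0.01019 + j0.0006535 A = 0.01021∠176.3° A.
Step 6 — Complex power: S = V·I* = 0.4902 - j0.003689 VA.
Step 7 — Real power: P = Re(S) = 0.4902 W.
Step 8 — Reactive power: Q = Im(S) = -0.003689 VAR.
Step 9 — Apparent power: |S| = 0.4902 VA.
Step 10 — Power factor: PF = P/|S| = 1 (leading).

(a) P = 0.4902 W  (b) Q = -0.003689 VAR  (c) S = 0.4902 VA  (d) PF = 1 (leading)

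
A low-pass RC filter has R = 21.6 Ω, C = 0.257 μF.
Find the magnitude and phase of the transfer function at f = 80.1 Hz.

Step 1 — Angular frequency: ω = 2π·80.1 = 503.3 rad/s.
Step 2 — Transfer function: H(jω) = 1/(1 + jωRC).
Step 3 — Denominator: 1 + jωRC = 1 + j·503.3·21.6·2.57e-07 = 1 + j0.002794.
Step 4 — H = 1 - j0.002794.
Step 5 — Magnitude: |H| = 1 (-0.0 dB); phase: φ = -0.2°.

|H| = 1 (-0.0 dB), φ = -0.2°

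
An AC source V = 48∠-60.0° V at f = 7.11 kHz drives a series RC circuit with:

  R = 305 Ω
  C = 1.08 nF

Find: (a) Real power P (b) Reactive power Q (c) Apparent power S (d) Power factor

Step 1 — Angular frequency: ω = 2π·f = 2π·7110 = 4.467e+04 rad/s.
Step 2 — Component impedances:
  R: Z = R = 305 Ω
  C: Z = 1/(jωC) = -j/(ω·C) = 0 - j2.073e+04 Ω
Step 3 — Series combination: Z_total = R + C = 305 - j2.073e+04 Ω = 2.073e+04∠-89.2° Ω.
Step 4 — Source phasor: V = 48∠-60.0° V = 24 - j41.57 V.
Step 5 — Current: I = V / Z = 0.002022 + j0.001128 A = 0.002316∠29.2° A.
Step 6 — Complex power: S = V·I* = 0.001635 - j0.1111 VA.
Step 7 — Real power: P = Re(S) = 0.001635 W.
Step 8 — Reactive power: Q = Im(S) = -0.1111 VAR.
Step 9 — Apparent power: |S| = 0.1111 VA.
Step 10 — Power factor: PF = P/|S| = 0.01471 (leading).

(a) P = 0.001635 W  (b) Q = -0.1111 VAR  (c) S = 0.1111 VA  (d) PF = 0.01471 (leading)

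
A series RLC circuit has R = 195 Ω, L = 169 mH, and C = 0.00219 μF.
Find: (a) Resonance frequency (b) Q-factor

Step 1 — Resonance condition Im(Z)=0 gives ω₀ = 1/√(LC).
Step 2 — ω₀ = 1/√(0.169·2.19e-09) = 5.198e+04 rad/s.
Step 3 — f₀ = ω₀/(2π) = 8273 Hz.
Step 4 — Series Q: Q = ω₀L/R = 5.198e+04·0.169/195 = 45.05.

(a) f₀ = 8273 Hz  (b) Q = 45.05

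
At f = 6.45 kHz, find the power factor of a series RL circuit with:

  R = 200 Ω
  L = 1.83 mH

Step 1 — Angular frequency: ω = 2π·f = 2π·6450 = 4.053e+04 rad/s.
Step 2 — Component impedances:
  R: Z = R = 200 Ω
  L: Z = jωL = j·4.053e+04·0.00183 = 0 + j74.16 Ω
Step 3 — Series combination: Z_total = R + L = 200 + j74.16 Ω = 213.3∠20.3° Ω.
Step 4 — Power factor: PF = cos(φ) = Re(Z)/|Z| = 200/213.3 = 0.9376.
Step 5 — Type: Im(Z) = 74.16 ⇒ lagging (phase φ = 20.3°).

PF = 0.9376 (lagging, φ = 20.3°)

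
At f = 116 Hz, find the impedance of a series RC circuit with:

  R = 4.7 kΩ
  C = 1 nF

Step 1 — Angular frequency: ω = 2π·f = 2π·116 = 728.8 rad/s.
Step 2 — Component impedances:
  R: Z = R = 4700 Ω
  C: Z = 1/(jωC) = -j/(ω·C) = 0 - j1.372e+06 Ω
Step 3 — Series combination: Z_total = R + C = 4700 - j1.372e+06 Ω = 1.372e+06∠-89.8° Ω.

Z = 4700 - j1.372e+06 Ω = 1.372e+06∠-89.8° Ω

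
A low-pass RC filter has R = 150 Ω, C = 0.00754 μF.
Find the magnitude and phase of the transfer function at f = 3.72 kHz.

Step 1 — Angular frequency: ω = 2π·3720 = 2.337e+04 rad/s.
Step 2 — Transfer function: H(jω) = 1/(1 + jωRC).
Step 3 — Denominator: 1 + jωRC = 1 + j·2.337e+04·150·7.54e-09 = 1 + j0.02644.
Step 4 — H = 0.9993 - j0.02642.
Step 5 — Magnitude: |H| = 0.9997 (-0.0 dB); phase: φ = -1.5°.

|H| = 0.9997 (-0.0 dB), φ = -1.5°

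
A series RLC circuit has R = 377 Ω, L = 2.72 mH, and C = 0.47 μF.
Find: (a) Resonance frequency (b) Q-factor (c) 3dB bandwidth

Step 1 — Resonance: ω₀ = 1/√(LC) = 1/√(0.00272·4.7e-07) = 2.797e+04 rad/s.
Step 2 — f₀ = ω₀/(2π) = 4451 Hz.
Step 3 — Series Q: Q = ω₀L/R = 2.797e+04·0.00272/377 = 0.2018.
Step 4 — Bandwidth: Δω = ω₀/Q = 1.386e+05 rad/s; BW = Δω/(2π) = 2.206e+04 Hz.

(a) f₀ = 4451 Hz  (b) Q = 0.2018  (c) BW = 2.206e+04 Hz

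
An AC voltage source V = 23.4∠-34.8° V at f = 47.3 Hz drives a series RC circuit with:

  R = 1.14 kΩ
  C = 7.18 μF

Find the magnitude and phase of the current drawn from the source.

Step 1 — Angular frequency: ω = 2π·f = 2π·47.3 = 297.2 rad/s.
Step 2 — Component impedances:
  R: Z = R = 1140 Ω
  C: Z = 1/(jωC) = -j/(ω·C) = 0 - j468.6 Ω
Step 3 — Series combination: Z_total = R + C = 1140 - j468.6 Ω = 1233∠-22.3° Ω.
Step 4 — Source phasor: V = 23.4∠-34.8° V = 19.21 - j13.35 V.
Step 5 — Ohm's law: I = V / Z_total = (19.21 - j13.35) / (1140 - j468.6) = 0.01854 - j0.004094 A.
Step 6 — Convert to polar: |I| = 0.01898 A, ∠I = -12.5°.

I = 0.01898∠-12.5° A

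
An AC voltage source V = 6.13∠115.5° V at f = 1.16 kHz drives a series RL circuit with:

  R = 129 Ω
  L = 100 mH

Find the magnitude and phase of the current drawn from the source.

Step 1 — Angular frequency: ω = 2π·f = 2π·1160 = 7288 rad/s.
Step 2 — Component impedances:
  R: Z = R = 129 Ω
  L: Z = jωL = j·7288·0.1 = 0 + j728.8 Ω
Step 3 — Series combination: Z_total = R + L = 129 + j728.8 Ω = 740.2∠80.0° Ω.
Step 4 — Source phasor: V = 6.13∠115.5° V = -2.639 + j5.533 V.
Step 5 — Ohm's law: I = V / Z_total = (-2.639 + j5.533) / (129 + j728.8) = 0.006739 + j0.004814 A.
Step 6 — Convert to polar: |I| = 0.008282 A, ∠I = 35.5°.

I = 0.008282∠35.5° A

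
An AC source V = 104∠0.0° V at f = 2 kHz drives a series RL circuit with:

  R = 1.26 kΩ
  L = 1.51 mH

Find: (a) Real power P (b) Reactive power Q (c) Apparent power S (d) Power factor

Step 1 — Angular frequency: ω = 2π·f = 2π·2000 = 1.257e+04 rad/s.
Step 2 — Component impedances:
  R: Z = R = 1260 Ω
  L: Z = jωL = j·1.257e+04·0.00151 = 0 + j18.98 Ω
Step 3 — Series combination: Z_total = R + L = 1260 + j18.98 Ω = 1260∠0.9° Ω.
Step 4 — Source phasor: V = 104∠0.0° V = 104 V.
Step 5 — Current: I = V / Z = 0.08252 - j0.001243 A = 0.08253∠-0.9° A.
Step 6 — Complex power: S = V·I* = 8.582 + j0.1292 VA.
Step 7 — Real power: P = Re(S) = 8.582 W.
Step 8 — Reactive power: Q = Im(S) = 0.1292 VAR.
Step 9 — Apparent power: |S| = 8.583 VA.
Step 10 — Power factor: PF = P/|S| = 0.9999 (lagging).

(a) P = 8.582 W  (b) Q = 0.1292 VAR  (c) S = 8.583 VA  (d) PF = 0.9999 (lagging)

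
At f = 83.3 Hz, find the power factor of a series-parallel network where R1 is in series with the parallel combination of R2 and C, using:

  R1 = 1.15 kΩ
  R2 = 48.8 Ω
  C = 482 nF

Step 1 — Angular frequency: ω = 2π·f = 2π·83.3 = 523.4 rad/s.
Step 2 — Component impedances:
  R1: Z = R = 1150 Ω
  R2: Z = R = 48.8 Ω
  C: Z = 1/(jωC) = -j/(ω·C) = 0 - j3964 Ω
Step 3 — Parallel branch: R2 || C = 1/(1/R2 + 1/C) = 48.79 - j0.6007 Ω.
Step 4 — Series with R1: Z_total = R1 + (R2 || C) = 1199 - j0.6007 Ω = 1199∠-0.0° Ω.
Step 5 — Power factor: PF = cos(φ) = Re(Z)/|Z| = 1199/1199 = 1.
Step 6 — Type: Im(Z) = -0.6007 ⇒ leading (phase φ = -0.0°).

PF = 1 (leading, φ = -0.0°)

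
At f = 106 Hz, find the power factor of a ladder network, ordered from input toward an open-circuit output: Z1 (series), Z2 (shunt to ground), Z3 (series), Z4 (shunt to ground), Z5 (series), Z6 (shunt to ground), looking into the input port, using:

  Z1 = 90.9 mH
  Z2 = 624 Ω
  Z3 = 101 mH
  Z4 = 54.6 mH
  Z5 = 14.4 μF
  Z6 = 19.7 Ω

Step 1 — Angular frequency: ω = 2π·f = 2π·106 = 666 rad/s.
Step 2 — Component impedances:
  Z1: Z = jωL = j·666·0.0909 = 0 + j60.54 Ω
  Z2: Z = R = 624 Ω
  Z3: Z = jωL = j·666·0.101 = 0 + j67.27 Ω
  Z4: Z = jωL = j·666·0.0546 = 0 + j36.36 Ω
  Z5: Z = 1/(jωC) = -j/(ω·C) = 0 - j104.3 Ω
  Z6: Z = R = 19.7 Ω
Step 3 — Ladder network (open output): work backward from the far end, alternating series and parallel combinations. Z_in = 27.45 + j175.8 Ω = 178∠81.1° Ω.
Step 4 — Power factor: PF = cos(φ) = Re(Z)/|Z| = 27.45/178 = 0.1542.
Step 5 — Type: Im(Z) = 175.8 ⇒ lagging (phase φ = 81.1°).

PF = 0.1542 (lagging, φ = 81.1°)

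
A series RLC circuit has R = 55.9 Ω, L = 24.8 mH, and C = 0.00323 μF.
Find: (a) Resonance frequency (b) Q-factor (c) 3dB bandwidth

Step 1 — Resonance: ω₀ = 1/√(LC) = 1/√(0.0248·3.23e-09) = 1.117e+05 rad/s.
Step 2 — f₀ = ω₀/(2π) = 1.778e+04 Hz.
Step 3 — Series Q: Q = ω₀L/R = 1.117e+05·0.0248/55.9 = 49.57.
Step 4 — Bandwidth: Δω = ω₀/Q = 2254 rad/s; BW = Δω/(2π) = 358.7 Hz.

(a) f₀ = 1.778e+04 Hz  (b) Q = 49.57  (c) BW = 358.7 Hz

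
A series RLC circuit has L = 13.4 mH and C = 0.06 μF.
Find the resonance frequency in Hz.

Step 1 — Resonance condition Im(Z)=0 gives ω₀ = 1/√(LC).
Step 2 — ω₀ = 1/√(0.0134·6e-08) = 3.527e+04 rad/s.
Step 3 — f₀ = ω₀/(2π) = 5613 Hz.

f₀ = 5613 Hz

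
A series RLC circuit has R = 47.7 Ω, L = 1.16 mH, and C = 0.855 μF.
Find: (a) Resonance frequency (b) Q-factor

Step 1 — Resonance condition Im(Z)=0 gives ω₀ = 1/√(LC).
Step 2 — ω₀ = 1/√(0.00116·8.55e-07) = 3.175e+04 rad/s.
Step 3 — f₀ = ω₀/(2π) = 5054 Hz.
Step 4 — Series Q: Q = ω₀L/R = 3.175e+04·0.00116/47.7 = 0.7722.

(a) f₀ = 5054 Hz  (b) Q = 0.7722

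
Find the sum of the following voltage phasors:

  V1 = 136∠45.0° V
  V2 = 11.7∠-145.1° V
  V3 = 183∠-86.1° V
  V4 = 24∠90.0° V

Step 1 — Convert each phasor to rectangular form:
  V1 = 136·(cos(45.0°) + j·sin(45.0°)) = 96.17 + j96.17 V
  V2 = 11.7·(cos(-145.1°) + j·sin(-145.1°)) = -9.596 - j6.694 V
  V3 = 183·(cos(-86.1°) + j·sin(-86.1°)) = 12.45 - j182.6 V
  V4 = 24·(cos(90.0°) + j·sin(90.0°)) = 0 + j24 V
Step 2 — Sum components: V_total = 99.02 - j69.1 V.
Step 3 — Convert to polar: |V_total| = 120.7 V, ∠V_total = -34.9°.

V_total = 120.7∠-34.9° V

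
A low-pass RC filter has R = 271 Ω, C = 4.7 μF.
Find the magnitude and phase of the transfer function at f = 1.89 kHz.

Step 1 — Angular frequency: ω = 2π·1890 = 1.188e+04 rad/s.
Step 2 — Transfer function: H(jω) = 1/(1 + jωRC).
Step 3 — Denominator: 1 + jωRC = 1 + j·1.188e+04·271·4.7e-06 = 1 + j15.13.
Step 4 — H = 0.004352 - j0.06583.
Step 5 — Magnitude: |H| = 0.06597 (-23.6 dB); phase: φ = -86.2°.

|H| = 0.06597 (-23.6 dB), φ = -86.2°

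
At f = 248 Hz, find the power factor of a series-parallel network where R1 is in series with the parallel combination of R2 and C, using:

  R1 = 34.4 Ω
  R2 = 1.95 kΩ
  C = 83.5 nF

Step 1 — Angular frequency: ω = 2π·f = 2π·248 = 1558 rad/s.
Step 2 — Component impedances:
  R1: Z = R = 34.4 Ω
  R2: Z = R = 1950 Ω
  C: Z = 1/(jωC) = -j/(ω·C) = 0 - j7686 Ω
Step 3 — Parallel branch: R2 || C = 1/(1/R2 + 1/C) = 1832 - j464.8 Ω.
Step 4 — Series with R1: Z_total = R1 + (R2 || C) = 1866 - j464.8 Ω = 1923∠-14.0° Ω.
Step 5 — Power factor: PF = cos(φ) = Re(Z)/|Z| = 1866/1923 = 0.9704.
Step 6 — Type: Im(Z) = -464.8 ⇒ leading (phase φ = -14.0°).

PF = 0.9704 (leading, φ = -14.0°)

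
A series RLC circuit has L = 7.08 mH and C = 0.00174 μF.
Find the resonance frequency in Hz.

Step 1 — Resonance condition Im(Z)=0 gives ω₀ = 1/√(LC).
Step 2 — ω₀ = 1/√(0.00708·1.74e-09) = 2.849e+05 rad/s.
Step 3 — f₀ = ω₀/(2π) = 4.534e+04 Hz.

f₀ = 4.534e+04 Hz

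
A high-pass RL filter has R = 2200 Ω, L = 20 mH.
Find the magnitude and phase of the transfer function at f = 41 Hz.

Step 1 — Angular frequency: ω = 2π·41 = 257.6 rad/s.
Step 2 — Transfer function: H(jω) = jωL/(R + jωL).
Step 3 — Numerator jωL = j·5.152; denominator R + jωL = 2200 + j5.152.
Step 4 — H = 5.485e-06 + j0.002342.
Step 5 — Magnitude: |H| = 0.002342 (-52.6 dB); phase: φ = 89.9°.

|H| = 0.002342 (-52.6 dB), φ = 89.9°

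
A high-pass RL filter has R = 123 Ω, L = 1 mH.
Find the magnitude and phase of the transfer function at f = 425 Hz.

Step 1 — Angular frequency: ω = 2π·425 = 2670 rad/s.
Step 2 — Transfer function: H(jω) = jωL/(R + jωL).
Step 3 — Numerator jωL = j·2.67; denominator R + jωL = 123 + j2.67.
Step 4 — H = 0.0004711 + j0.0217.
Step 5 — Magnitude: |H| = 0.02171 (-33.3 dB); phase: φ = 88.8°.

|H| = 0.02171 (-33.3 dB), φ = 88.8°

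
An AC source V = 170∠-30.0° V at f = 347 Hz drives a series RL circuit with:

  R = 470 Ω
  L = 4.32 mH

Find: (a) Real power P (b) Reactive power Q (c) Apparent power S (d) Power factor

Step 1 — Angular frequency: ω = 2π·f = 2π·347 = 2180 rad/s.
Step 2 — Component impedances:
  R: Z = R = 470 Ω
  L: Z = jωL = j·2180·0.00432 = 0 + j9.419 Ω
Step 3 — Series combination: Z_total = R + L = 470 + j9.419 Ω = 470.1∠1.1° Ω.
Step 4 — Source phasor: V = 170∠-30.0° V = 147.2 - j85 V.
Step 5 — Current: I = V / Z = 0.3095 - j0.1871 A = 0.3616∠-31.1° A.
Step 6 — Complex power: S = V·I* = 61.46 + j1.232 VA.
Step 7 — Real power: P = Re(S) = 61.46 W.
Step 8 — Reactive power: Q = Im(S) = 1.232 VAR.
Step 9 — Apparent power: |S| = 61.48 VA.
Step 10 — Power factor: PF = P/|S| = 0.9998 (lagging).

(a) P = 61.46 W  (b) Q = 1.232 VAR  (c) S = 61.48 VA  (d) PF = 0.9998 (lagging)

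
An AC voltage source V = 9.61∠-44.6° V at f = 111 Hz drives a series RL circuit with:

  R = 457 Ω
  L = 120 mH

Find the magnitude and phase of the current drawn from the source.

Step 1 — Angular frequency: ω = 2π·f = 2π·111 = 697.4 rad/s.
Step 2 — Component impedances:
  R: Z = R = 457 Ω
  L: Z = jωL = j·697.4·0.12 = 0 + j83.69 Ω
Step 3 — Series combination: Z_total = R + L = 457 + j83.69 Ω = 464.6∠10.4° Ω.
Step 4 — Source phasor: V = 9.61∠-44.6° V = 6.843 - j6.748 V.
Step 5 — Ohm's law: I = V / Z_total = (6.843 - j6.748) / (457 + j83.69) = 0.01187 - j0.01694 A.
Step 6 — Convert to polar: |I| = 0.02068 A, ∠I = -55.0°.

I = 0.02068∠-55.0° A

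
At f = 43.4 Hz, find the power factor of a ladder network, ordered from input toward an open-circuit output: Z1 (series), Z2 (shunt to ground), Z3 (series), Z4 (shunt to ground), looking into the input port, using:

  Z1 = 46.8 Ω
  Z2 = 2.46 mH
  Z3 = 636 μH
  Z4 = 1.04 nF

Step 1 — Angular frequency: ω = 2π·f = 2π·43.4 = 272.7 rad/s.
Step 2 — Component impedances:
  Z1: Z = R = 46.8 Ω
  Z2: Z = jωL = j·272.7·0.00246 = 0 + j0.6708 Ω
  Z3: Z = jωL = j·272.7·0.000636 = 0 + j0.1734 Ω
  Z4: Z = 1/(jωC) = -j/(ω·C) = 0 - j3.526e+06 Ω
Step 3 — Ladder network (open output): work backward from the far end, alternating series and parallel combinations. Z_in = 46.8 + j0.6708 Ω = 46.8∠0.8° Ω.
Step 4 — Power factor: PF = cos(φ) = Re(Z)/|Z| = 46.8/46.805 = 0.9999.
Step 5 — Type: Im(Z) = 0.6708 ⇒ lagging (phase φ = 0.8°).

PF = 0.9999 (lagging, φ = 0.8°)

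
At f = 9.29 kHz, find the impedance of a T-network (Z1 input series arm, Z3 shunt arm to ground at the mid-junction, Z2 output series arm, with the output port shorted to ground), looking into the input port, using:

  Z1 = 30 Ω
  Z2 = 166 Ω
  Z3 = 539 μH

Step 1 — Angular frequency: ω = 2π·f = 2π·9290 = 5.837e+04 rad/s.
Step 2 — Component impedances:
  Z1: Z = R = 30 Ω
  Z2: Z = R = 166 Ω
  Z3: Z = jωL = j·5.837e+04·0.000539 = 0 + j31.46 Ω
Step 3 — With the output port shorted to ground, the output series arm Z2 runs from the junction to ground; the shunt arm Z3 also runs from the junction to ground. They appear in parallel: Z3 || Z2 = 5.756 + j30.37 Ω.
Step 4 — Series with input arm Z1: Z_in = Z1 + (Z3 || Z2) = 35.76 + j30.37 Ω = 46.91∠40.3° Ω.

Z = 35.76 + j30.37 Ω = 46.91∠40.3° Ω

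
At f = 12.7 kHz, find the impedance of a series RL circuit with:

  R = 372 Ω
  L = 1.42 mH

Step 1 — Angular frequency: ω = 2π·f = 2π·1.27e+04 = 7.98e+04 rad/s.
Step 2 — Component impedances:
  R: Z = R = 372 Ω
  L: Z = jωL = j·7.98e+04·0.00142 = 0 + j113.3 Ω
Step 3 — Series combination: Z_total = R + L = 372 + j113.3 Ω = 388.9∠16.9° Ω.

Z = 372 + j113.3 Ω = 388.9∠16.9° Ω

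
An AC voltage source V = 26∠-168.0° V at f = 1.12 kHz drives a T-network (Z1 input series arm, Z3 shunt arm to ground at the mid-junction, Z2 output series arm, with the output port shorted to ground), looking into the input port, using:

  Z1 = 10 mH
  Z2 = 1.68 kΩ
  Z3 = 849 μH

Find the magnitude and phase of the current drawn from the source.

Step 1 — Angular frequency: ω = 2π·f = 2π·1120 = 7037 rad/s.
Step 2 — Component impedances:
  Z1: Z = jωL = j·7037·0.01 = 0 + j70.37 Ω
  Z2: Z = R = 1680 Ω
  Z3: Z = jωL = j·7037·0.000849 = 0 + j5.975 Ω
Step 3 — With the output port shorted to ground, the output series arm Z2 runs from the junction to ground; the shunt arm Z3 also runs from the junction to ground. They appear in parallel: Z3 || Z2 = 0.02125 + j5.974 Ω.
Step 4 — Series with input arm Z1: Z_in = Z1 + (Z3 || Z2) = 0.02125 + j76.35 Ω = 76.35∠90.0° Ω.
Step 5 — Source phasor: V = 26∠-168.0° V = -25.43 - j5.406 V.
Step 6 — Ohm's law: I = V / Z_total = (-25.43 - j5.406) / (0.02125 + j76.35) = -0.0709 + j0.3331 A.
Step 7 — Convert to polar: |I| = 0.3406 A, ∠I = 102.0°.

I = 0.3406∠102.0° A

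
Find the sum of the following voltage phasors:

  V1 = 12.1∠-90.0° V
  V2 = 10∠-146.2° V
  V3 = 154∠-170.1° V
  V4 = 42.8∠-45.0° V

Step 1 — Convert each phasor to rectangular form:
  V1 = 12.1·(cos(-90.0°) + j·sin(-90.0°)) = 0 - j12.1 V
  V2 = 10·(cos(-146.2°) + j·sin(-146.2°)) = -8.31 - j5.563 V
  V3 = 154·(cos(-170.1°) + j·sin(-170.1°)) = -151.7 - j26.48 V
  V4 = 42.8·(cos(-45.0°) + j·sin(-45.0°)) = 30.26 - j30.26 V
Step 2 — Sum components: V_total = -129.8 - j74.4 V.
Step 3 — Convert to polar: |V_total| = 149.6 V, ∠V_total = -150.2°.

V_total = 149.6∠-150.2° V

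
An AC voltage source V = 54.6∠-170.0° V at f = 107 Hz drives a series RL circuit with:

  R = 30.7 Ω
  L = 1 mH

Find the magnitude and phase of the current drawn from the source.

Step 1 — Angular frequency: ω = 2π·f = 2π·107 = 672.3 rad/s.
Step 2 — Component impedances:
  R: Z = R = 30.7 Ω
  L: Z = jωL = j·672.3·0.001 = 0 + j0.6723 Ω
Step 3 — Series combination: Z_total = R + L = 30.7 + j0.6723 Ω = 30.71∠1.3° Ω.
Step 4 — Source phasor: V = 54.6∠-170.0° V = -53.77 - j9.481 V.
Step 5 — Ohm's law: I = V / Z_total = (-53.77 - j9.481) / (30.7 + j0.6723) = -1.757 - j0.2703 A.
Step 6 — Convert to polar: |I| = 1.778 A, ∠I = -171.3°.

I = 1.778∠-171.3° A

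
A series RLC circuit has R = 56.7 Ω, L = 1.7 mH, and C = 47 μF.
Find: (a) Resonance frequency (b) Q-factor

Step 1 — Resonance condition Im(Z)=0 gives ω₀ = 1/√(LC).
Step 2 — ω₀ = 1/√(0.0017·4.7e-05) = 3538 rad/s.
Step 3 — f₀ = ω₀/(2π) = 563 Hz.
Step 4 — Series Q: Q = ω₀L/R = 3538·0.0017/56.7 = 0.1061.

(a) f₀ = 563 Hz  (b) Q = 0.1061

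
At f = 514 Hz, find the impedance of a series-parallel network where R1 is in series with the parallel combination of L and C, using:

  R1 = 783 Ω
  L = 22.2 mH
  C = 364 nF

Step 1 — Angular frequency: ω = 2π·f = 2π·514 = 3230 rad/s.
Step 2 — Component impedances:
  R1: Z = R = 783 Ω
  L: Z = jωL = j·3230·0.0222 = 0 + j71.7 Ω
  C: Z = 1/(jωC) = -j/(ω·C) = 0 - j850.7 Ω
Step 3 — Parallel branch: L || C = 1/(1/L + 1/C) = 0 + j78.3 Ω.
Step 4 — Series with R1: Z_total = R1 + (L || C) = 783 + j78.3 Ω = 786.9∠5.7° Ω.

Z = 783 + j78.3 Ω = 786.9∠5.7° Ω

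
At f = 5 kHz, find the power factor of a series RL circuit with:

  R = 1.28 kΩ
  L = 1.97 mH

Step 1 — Angular frequency: ω = 2π·f = 2π·5000 = 3.142e+04 rad/s.
Step 2 — Component impedances:
  R: Z = R = 1280 Ω
  L: Z = jωL = j·3.142e+04·0.00197 = 0 + j61.89 Ω
Step 3 — Series combination: Z_total = R + L = 1280 + j61.89 Ω = 1281∠2.8° Ω.
Step 4 — Power factor: PF = cos(φ) = Re(Z)/|Z| = 1280/1281.5 = 0.9988.
Step 5 — Type: Im(Z) = 61.89 ⇒ lagging (phase φ = 2.8°).

PF = 0.9988 (lagging, φ = 2.8°)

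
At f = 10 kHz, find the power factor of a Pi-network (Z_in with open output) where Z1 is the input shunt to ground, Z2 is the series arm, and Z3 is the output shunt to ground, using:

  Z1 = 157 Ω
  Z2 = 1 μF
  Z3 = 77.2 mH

Step 1 — Angular frequency: ω = 2π·f = 2π·1e+04 = 6.283e+04 rad/s.
Step 2 — Component impedances:
  Z1: Z = R = 157 Ω
  Z2: Z = 1/(jωC) = -j/(ω·C) = 0 - j15.92 Ω
  Z3: Z = jωL = j·6.283e+04·0.0772 = 0 + j4851 Ω
Step 3 — With open output, the series arm Z2 and the output shunt Z3 appear in series to ground: Z2 + Z3 = 0 + j4835 Ω.
Step 4 — Parallel with input shunt Z1: Z_in = Z1 || (Z2 + Z3) = 156.8 + j5.093 Ω = 156.9∠1.9° Ω.
Step 5 — Power factor: PF = cos(φ) = Re(Z)/|Z| = 156.835/156.917 = 0.9995.
Step 6 — Type: Im(Z) = 5.093 ⇒ lagging (phase φ = 1.9°).

PF = 0.9995 (lagging, φ = 1.9°)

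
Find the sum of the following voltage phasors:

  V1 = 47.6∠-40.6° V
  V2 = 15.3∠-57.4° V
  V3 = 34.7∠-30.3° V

Step 1 — Convert each phasor to rectangular form:
  V1 = 47.6·(cos(-40.6°) + j·sin(-40.6°)) = 36.14 - j30.98 V
  V2 = 15.3·(cos(-57.4°) + j·sin(-57.4°)) = 8.243 - j12.89 V
  V3 = 34.7·(cos(-30.3°) + j·sin(-30.3°)) = 29.96 - j17.51 V
Step 2 — Sum components: V_total = 74.34 - j61.37 V.
Step 3 — Convert to polar: |V_total| = 96.4 V, ∠V_total = -39.5°.

V_total = 96.4∠-39.5° V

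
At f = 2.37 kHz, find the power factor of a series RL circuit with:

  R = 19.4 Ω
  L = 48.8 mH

Step 1 — Angular frequency: ω = 2π·f = 2π·2370 = 1.489e+04 rad/s.
Step 2 — Component impedances:
  R: Z = R = 19.4 Ω
  L: Z = jωL = j·1.489e+04·0.0488 = 0 + j726.7 Ω
Step 3 — Series combination: Z_total = R + L = 19.4 + j726.7 Ω = 726.9∠88.5° Ω.
Step 4 — Power factor: PF = cos(φ) = Re(Z)/|Z| = 19.4/726.9 = 0.02669.
Step 5 — Type: Im(Z) = 726.7 ⇒ lagging (phase φ = 88.5°).

PF = 0.02669 (lagging, φ = 88.5°)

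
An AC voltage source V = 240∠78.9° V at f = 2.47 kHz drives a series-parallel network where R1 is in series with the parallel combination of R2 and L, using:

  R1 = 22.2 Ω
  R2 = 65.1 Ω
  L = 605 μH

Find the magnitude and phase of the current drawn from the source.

Step 1 — Angular frequency: ω = 2π·f = 2π·2470 = 1.552e+04 rad/s.
Step 2 — Component impedances:
  R1: Z = R = 22.2 Ω
  R2: Z = R = 65.1 Ω
  L: Z = jωL = j·1.552e+04·0.000605 = 0 + j9.389 Ω
Step 3 — Parallel branch: R2 || L = 1/(1/R2 + 1/L) = 1.327 + j9.198 Ω.
Step 4 — Series with R1: Z_total = R1 + (R2 || L) = 23.53 + j9.198 Ω = 25.26∠21.4° Ω.
Step 5 — Source phasor: V = 240∠78.9° V = 46.21 + j235.5 V.
Step 6 — Ohm's law: I = V / Z_total = (46.21 + j235.5) / (23.53 + j9.198) = 5.098 + j8.017 A.
Step 7 — Convert to polar: |I| = 9.501 A, ∠I = 57.5°.

I = 9.501∠57.5° A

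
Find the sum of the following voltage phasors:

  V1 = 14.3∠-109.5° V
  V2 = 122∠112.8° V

Step 1 — Convert each phasor to rectangular form:
  V1 = 14.3·(cos(-109.5°) + j·sin(-109.5°)) = -4.773 - j13.48 V
  V2 = 122·(cos(112.8°) + j·sin(112.8°)) = -47.28 + j112.5 V
Step 2 — Sum components: V_total = -52.05 + j98.99 V.
Step 3 — Convert to polar: |V_total| = 111.8 V, ∠V_total = 117.7°.

V_total = 111.8∠117.7° V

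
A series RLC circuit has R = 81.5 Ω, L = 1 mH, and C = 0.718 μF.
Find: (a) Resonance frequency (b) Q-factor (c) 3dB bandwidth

Step 1 — Resonance: ω₀ = 1/√(LC) = 1/√(0.001·7.18e-07) = 3.732e+04 rad/s.
Step 2 — f₀ = ω₀/(2π) = 5940 Hz.
Step 3 — Series Q: Q = ω₀L/R = 3.732e+04·0.001/81.5 = 0.4579.
Step 4 — Bandwidth: Δω = ω₀/Q = 8.15e+04 rad/s; BW = Δω/(2π) = 1.297e+04 Hz.

(a) f₀ = 5940 Hz  (b) Q = 0.4579  (c) BW = 1.297e+04 Hz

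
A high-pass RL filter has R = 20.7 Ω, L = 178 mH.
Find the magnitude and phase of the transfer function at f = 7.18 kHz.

Step 1 — Angular frequency: ω = 2π·7180 = 4.511e+04 rad/s.
Step 2 — Transfer function: H(jω) = jωL/(R + jωL).
Step 3 — Numerator jωL = j·8030; denominator R + jωL = 20.7 + j8030.
Step 4 — H = 1 + j0.002578.
Step 5 — Magnitude: |H| = 1 (-0.0 dB); phase: φ = 0.1°.

|H| = 1 (-0.0 dB), φ = 0.1°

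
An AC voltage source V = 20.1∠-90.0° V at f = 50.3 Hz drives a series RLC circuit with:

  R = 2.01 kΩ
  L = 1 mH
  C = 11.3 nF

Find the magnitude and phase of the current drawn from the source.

Step 1 — Angular frequency: ω = 2π·f = 2π·50.3 = 316 rad/s.
Step 2 — Component impedances:
  R: Z = R = 2010 Ω
  L: Z = jωL = j·316·0.001 = 0 + j0.316 Ω
  C: Z = 1/(jωC) = -j/(ω·C) = 0 - j2.8e+05 Ω
Step 3 — Series combination: Z_total = R + L + C = 2010 - j2.8e+05 Ω = 2.8e+05∠-89.6° Ω.
Step 4 — Source phasor: V = 20.1∠-90.0° V = 0 - j20.1 V.
Step 5 — Ohm's law: I = V / Z_total = (0 - j20.1) / (2010 - j2.8e+05) = 7.178e-05 - j5.153e-07 A.
Step 6 — Convert to polar: |I| = 7.178e-05 A, ∠I = -0.4°.

I = 7.178e-05∠-0.4° A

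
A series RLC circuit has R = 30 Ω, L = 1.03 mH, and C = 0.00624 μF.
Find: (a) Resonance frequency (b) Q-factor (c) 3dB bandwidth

Step 1 — Resonance: ω₀ = 1/√(LC) = 1/√(0.00103·6.24e-09) = 3.944e+05 rad/s.
Step 2 — f₀ = ω₀/(2π) = 6.278e+04 Hz.
Step 3 — Series Q: Q = ω₀L/R = 3.944e+05·0.00103/30 = 13.54.
Step 4 — Bandwidth: Δω = ω₀/Q = 2.913e+04 rad/s; BW = Δω/(2π) = 4636 Hz.

(a) f₀ = 6.278e+04 Hz  (b) Q = 13.54  (c) BW = 4636 Hz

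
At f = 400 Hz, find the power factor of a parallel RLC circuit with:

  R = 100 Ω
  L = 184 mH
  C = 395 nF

Step 1 — Angular frequency: ω = 2π·f = 2π·400 = 2513 rad/s.
Step 2 — Component impedances:
  R: Z = R = 100 Ω
  L: Z = jωL = j·2513·0.184 = 0 + j462.4 Ω
  C: Z = 1/(jωC) = -j/(ω·C) = 0 - j1007 Ω
Step 3 — Parallel combination: 1/Z_total = 1/R + 1/L + 1/C; Z_total = 98.65 + j11.54 Ω = 99.32∠6.7° Ω.
Step 4 — Power factor: PF = cos(φ) = Re(Z)/|Z| = 98.65/99.323 = 0.9932.
Step 5 — Type: Im(Z) = 11.54 ⇒ lagging (phase φ = 6.7°).

PF = 0.9932 (lagging, φ = 6.7°)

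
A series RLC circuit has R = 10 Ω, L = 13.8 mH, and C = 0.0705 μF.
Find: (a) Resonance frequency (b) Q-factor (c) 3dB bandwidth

Step 1 — Resonance condition Im(Z)=0 gives ω₀ = 1/√(LC).
Step 2 — ω₀ = 1/√(0.0138·7.05e-08) = 3.206e+04 rad/s.
Step 3 — f₀ = ω₀/(2π) = 5103 Hz.
Step 4 — Series Q: Q = ω₀L/R = 3.206e+04·0.0138/10 = 44.24.
Step 5 — 3dB bandwidth: Δω = ω₀/Q = 724.6 rad/s; BW = Δω/(2π) = 115.3 Hz.

(a) f₀ = 5103 Hz  (b) Q = 44.24  (c) BW = 115.3 Hz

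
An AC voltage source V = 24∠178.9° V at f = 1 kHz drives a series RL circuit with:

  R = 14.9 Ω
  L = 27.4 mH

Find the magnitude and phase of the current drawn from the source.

Step 1 — Angular frequency: ω = 2π·f = 2π·1000 = 6283 rad/s.
Step 2 — Component impedances:
  R: Z = R = 14.9 Ω
  L: Z = jωL = j·6283·0.0274 = 0 + j172.2 Ω
Step 3 — Series combination: Z_total = R + L = 14.9 + j172.2 Ω = 172.8∠85.1° Ω.
Step 4 — Source phasor: V = 24∠178.9° V = -24 + j0.4607 V.
Step 5 — Ohm's law: I = V / Z_total = (-24 + j0.4607) / (14.9 + j172.2) = -0.009317 + j0.1386 A.
Step 6 — Convert to polar: |I| = 0.1389 A, ∠I = 93.8°.

I = 0.1389∠93.8° A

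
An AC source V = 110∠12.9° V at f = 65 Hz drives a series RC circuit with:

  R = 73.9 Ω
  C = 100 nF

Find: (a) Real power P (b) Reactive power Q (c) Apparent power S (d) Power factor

Step 1 — Angular frequency: ω = 2π·f = 2π·65 = 408.4 rad/s.
Step 2 — Component impedances:
  R: Z = R = 73.9 Ω
  C: Z = 1/(jωC) = -j/(ω·C) = 0 - j2.449e+04 Ω
Step 3 — Series combination: Z_total = R + C = 73.9 - j2.449e+04 Ω = 2.449e+04∠-89.8° Ω.
Step 4 — Source phasor: V = 110∠12.9° V = 107.2 + j24.56 V.
Step 5 — Current: I = V / Z = -0.0009897 + j0.004382 A = 0.004492∠102.7° A.
Step 6 — Complex power: S = V·I* = 0.001491 - j0.4942 VA.
Step 7 — Real power: P = Re(S) = 0.001491 W.
Step 8 — Reactive power: Q = Im(S) = -0.4942 VAR.
Step 9 — Apparent power: |S| = 0.4942 VA.
Step 10 — Power factor: PF = P/|S| = 0.003018 (leading).

(a) P = 0.001491 W  (b) Q = -0.4942 VAR  (c) S = 0.4942 VA  (d) PF = 0.003018 (leading)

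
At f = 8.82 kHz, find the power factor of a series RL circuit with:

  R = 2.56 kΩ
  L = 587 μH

Step 1 — Angular frequency: ω = 2π·f = 2π·8820 = 5.542e+04 rad/s.
Step 2 — Component impedances:
  R: Z = R = 2560 Ω
  L: Z = jωL = j·5.542e+04·0.000587 = 0 + j32.53 Ω
Step 3 — Series combination: Z_total = R + L = 2560 + j32.53 Ω = 2560∠0.7° Ω.
Step 4 — Power factor: PF = cos(φ) = Re(Z)/|Z| = 2560/2560.2 = 0.9999.
Step 5 — Type: Im(Z) = 32.53 ⇒ lagging (phase φ = 0.7°).

PF = 0.9999 (lagging, φ = 0.7°)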